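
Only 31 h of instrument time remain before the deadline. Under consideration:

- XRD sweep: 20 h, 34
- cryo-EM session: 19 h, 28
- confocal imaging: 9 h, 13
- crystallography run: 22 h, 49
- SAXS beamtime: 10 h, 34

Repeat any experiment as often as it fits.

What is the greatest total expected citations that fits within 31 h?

102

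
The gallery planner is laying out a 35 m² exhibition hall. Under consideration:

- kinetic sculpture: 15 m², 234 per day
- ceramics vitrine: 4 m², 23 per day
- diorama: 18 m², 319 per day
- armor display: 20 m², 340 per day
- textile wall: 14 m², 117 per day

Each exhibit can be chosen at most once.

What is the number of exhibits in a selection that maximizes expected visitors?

Optimal total is 574.
kinetic sculpture + armor display hits 574 at 35 m².
All optima have 2 exhibits.

2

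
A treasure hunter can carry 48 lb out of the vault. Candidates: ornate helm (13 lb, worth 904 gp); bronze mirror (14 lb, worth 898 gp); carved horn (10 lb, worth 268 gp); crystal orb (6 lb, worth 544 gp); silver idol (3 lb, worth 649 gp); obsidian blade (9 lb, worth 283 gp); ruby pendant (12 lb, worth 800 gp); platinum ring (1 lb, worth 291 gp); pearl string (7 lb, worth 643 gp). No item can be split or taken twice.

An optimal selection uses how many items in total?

The maximum value within 48 lb is 3929.
ornate helm + bronze mirror + crystal orb + silver idol + platinum ring + pearl string hits 3929 at 44 lb.
Any selection reaching 3929 contains exactly 6 items.

6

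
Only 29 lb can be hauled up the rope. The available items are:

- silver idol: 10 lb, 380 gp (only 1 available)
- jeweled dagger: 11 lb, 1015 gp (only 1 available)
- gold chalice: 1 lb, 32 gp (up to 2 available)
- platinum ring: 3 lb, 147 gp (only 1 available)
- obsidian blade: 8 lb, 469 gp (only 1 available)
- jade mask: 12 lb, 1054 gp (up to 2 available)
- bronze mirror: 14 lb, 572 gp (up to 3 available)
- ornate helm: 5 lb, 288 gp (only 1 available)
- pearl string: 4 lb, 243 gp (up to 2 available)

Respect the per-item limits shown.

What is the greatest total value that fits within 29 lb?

2396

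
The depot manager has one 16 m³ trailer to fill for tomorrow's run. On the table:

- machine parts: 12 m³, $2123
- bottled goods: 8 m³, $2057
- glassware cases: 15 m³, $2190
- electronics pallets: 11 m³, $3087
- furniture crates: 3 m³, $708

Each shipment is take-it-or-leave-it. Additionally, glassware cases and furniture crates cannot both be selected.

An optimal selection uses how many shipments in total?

Best achievable revenue is 3795.
For example electronics pallets + furniture crates achieves it, using 14 m³.
Any selection reaching 3795 contains exactly 2 shipments.

2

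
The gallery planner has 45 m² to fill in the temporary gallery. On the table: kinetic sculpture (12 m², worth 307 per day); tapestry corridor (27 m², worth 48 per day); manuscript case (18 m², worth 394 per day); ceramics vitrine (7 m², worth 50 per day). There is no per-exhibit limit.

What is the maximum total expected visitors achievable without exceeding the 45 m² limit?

1008

Filling by ratio: 3×kinetic sculpture + ceramics vitrine for 971, with 2 m² left unused.
Dropping kinetic sculpture and ceramics vitrine frees 19 m²; slotting in manuscript case (18 m²) lifts the total to 1008 at 42 m².
Every other selection either busts 45 m² or fails to beat 1008.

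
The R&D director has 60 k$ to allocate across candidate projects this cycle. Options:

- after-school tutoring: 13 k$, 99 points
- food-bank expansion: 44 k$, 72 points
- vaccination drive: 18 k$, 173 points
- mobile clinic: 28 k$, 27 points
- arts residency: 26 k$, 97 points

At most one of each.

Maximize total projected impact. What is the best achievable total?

Density check — vaccination drive 9.61, after-school tutoring 7.62, arts residency 3.73, food-bank expansion 1.64 are the best per k$.
After-school tutoring + vaccination drive + arts residency uses 57 of the 60 k$ and totals 369.

369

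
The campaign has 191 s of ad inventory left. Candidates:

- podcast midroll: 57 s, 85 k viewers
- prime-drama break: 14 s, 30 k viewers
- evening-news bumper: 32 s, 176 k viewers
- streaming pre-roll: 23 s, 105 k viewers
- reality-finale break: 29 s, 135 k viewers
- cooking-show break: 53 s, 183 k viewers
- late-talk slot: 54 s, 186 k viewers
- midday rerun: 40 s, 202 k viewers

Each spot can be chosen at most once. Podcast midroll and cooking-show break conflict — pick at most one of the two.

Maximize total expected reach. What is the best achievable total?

Prime-drama break + evening-news bumper + streaming pre-roll + reality-finale break + cooking-show break + midday rerun uses 191 of the 191 s and totals 831.
That's the maximum — no feasible swap from here does better than 831.

831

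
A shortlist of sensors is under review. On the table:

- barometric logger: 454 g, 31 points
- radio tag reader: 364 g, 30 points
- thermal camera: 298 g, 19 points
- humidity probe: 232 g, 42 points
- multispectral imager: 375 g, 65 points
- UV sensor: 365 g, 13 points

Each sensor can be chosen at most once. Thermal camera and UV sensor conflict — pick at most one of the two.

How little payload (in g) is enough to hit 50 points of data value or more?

375

Minimise g subject to total data value ≥ 50.
multispectral imager: 65 data value at 375 g.
No combination under 375 g hits 50.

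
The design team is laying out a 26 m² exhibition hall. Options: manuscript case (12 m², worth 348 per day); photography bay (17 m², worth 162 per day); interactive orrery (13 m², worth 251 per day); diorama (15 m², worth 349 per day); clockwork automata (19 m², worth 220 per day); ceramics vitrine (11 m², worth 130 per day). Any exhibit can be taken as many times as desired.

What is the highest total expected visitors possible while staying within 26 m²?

By expected visitors per m²: manuscript case 29.00, diorama 23.27, interactive orrery 19.31 lead.
The ratio ordering already packs tightly: 2×manuscript case, 24 m², 696.

696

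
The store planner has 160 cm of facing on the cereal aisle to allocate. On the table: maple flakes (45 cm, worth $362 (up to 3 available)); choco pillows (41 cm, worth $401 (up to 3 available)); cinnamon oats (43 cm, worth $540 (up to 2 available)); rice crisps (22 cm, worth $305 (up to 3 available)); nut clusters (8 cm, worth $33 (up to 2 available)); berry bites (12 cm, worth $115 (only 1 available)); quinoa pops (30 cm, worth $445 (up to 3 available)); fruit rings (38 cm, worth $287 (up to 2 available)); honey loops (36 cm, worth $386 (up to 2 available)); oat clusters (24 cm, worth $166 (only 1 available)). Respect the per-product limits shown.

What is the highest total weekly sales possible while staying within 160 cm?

2250

Taking 3×rice crisps + 3×quinoa pops: 156 cm used, 2250 in weekly sales.
Nothing else within 160 cm beats 2250.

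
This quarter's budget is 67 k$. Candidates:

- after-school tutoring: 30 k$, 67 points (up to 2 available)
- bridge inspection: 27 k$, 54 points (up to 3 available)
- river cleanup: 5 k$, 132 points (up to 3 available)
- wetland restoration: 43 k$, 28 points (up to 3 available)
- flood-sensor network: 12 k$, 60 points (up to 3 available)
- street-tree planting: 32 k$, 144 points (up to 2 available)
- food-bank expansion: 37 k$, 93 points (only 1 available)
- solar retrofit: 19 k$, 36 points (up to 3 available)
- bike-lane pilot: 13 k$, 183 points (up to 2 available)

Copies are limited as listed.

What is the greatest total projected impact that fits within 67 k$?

882

Taking 3×river cleanup + 2×flood-sensor network + 2×bike-lane pilot: 65 k$ used, 882 in projected impact.
Nothing else within 67 k$ beats 882.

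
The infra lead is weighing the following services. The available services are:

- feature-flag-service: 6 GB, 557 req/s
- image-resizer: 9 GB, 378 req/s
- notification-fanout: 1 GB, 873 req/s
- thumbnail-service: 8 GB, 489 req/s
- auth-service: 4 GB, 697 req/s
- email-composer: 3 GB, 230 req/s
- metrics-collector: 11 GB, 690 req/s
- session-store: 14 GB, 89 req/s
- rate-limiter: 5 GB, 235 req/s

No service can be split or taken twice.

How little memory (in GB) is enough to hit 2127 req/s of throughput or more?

Look for the lowest-memory combination reaching 2127.
feature-flag-service + notification-fanout + auth-service reaches 2127 using 11 GB.
Below 11 GB the best achievable stays under 2127.

11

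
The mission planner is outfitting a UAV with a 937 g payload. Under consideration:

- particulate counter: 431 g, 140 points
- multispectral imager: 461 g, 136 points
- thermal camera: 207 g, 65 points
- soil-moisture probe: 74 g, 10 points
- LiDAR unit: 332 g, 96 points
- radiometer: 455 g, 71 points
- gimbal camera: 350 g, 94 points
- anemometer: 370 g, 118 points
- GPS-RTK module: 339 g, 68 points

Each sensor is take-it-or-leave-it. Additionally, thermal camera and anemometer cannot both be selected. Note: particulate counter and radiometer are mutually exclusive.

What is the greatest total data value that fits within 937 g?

276

Ranking by ratio (data value/g): particulate counter 0.32, anemometer 0.32, thermal camera 0.31.
The ratio heuristic lands on particulate counter + soil-moisture probe + anemometer (268) but leaves 62 g idle.
The 444 g tied up in soil-moisture probe and anemometer is better spent on multispectral imager — total rises to 276 (892 g).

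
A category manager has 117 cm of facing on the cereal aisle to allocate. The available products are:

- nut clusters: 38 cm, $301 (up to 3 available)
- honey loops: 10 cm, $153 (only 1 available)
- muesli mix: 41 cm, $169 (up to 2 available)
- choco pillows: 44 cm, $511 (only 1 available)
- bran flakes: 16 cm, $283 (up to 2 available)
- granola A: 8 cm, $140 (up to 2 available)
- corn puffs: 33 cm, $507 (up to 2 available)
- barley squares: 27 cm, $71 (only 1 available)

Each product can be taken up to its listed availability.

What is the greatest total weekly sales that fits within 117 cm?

A density-first pass picks 2×bran flakes + 2×granola A + 2×corn puffs — 1860 at 114 cm.
The 8 cm tied up in granola A is better spent on honey loops — total rises to 1873 (116 cm).
That's the maximum — no swap from here does better than 1873.

1873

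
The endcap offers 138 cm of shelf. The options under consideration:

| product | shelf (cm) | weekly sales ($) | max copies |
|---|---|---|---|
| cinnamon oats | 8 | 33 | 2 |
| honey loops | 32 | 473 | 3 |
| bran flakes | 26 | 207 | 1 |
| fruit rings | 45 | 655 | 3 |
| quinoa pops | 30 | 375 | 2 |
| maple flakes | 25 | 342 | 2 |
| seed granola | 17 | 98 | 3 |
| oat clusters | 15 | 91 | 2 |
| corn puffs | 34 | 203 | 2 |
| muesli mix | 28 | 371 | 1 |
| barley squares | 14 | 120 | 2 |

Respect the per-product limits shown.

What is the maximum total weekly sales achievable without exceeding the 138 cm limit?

Density check — honey loops 14.78, fruit rings 14.56, maple flakes 13.68, muesli mix 13.25 are the best per cm.
Greedy by ratio would take 3×honey loops + maple flakes + barley squares: 135 cm used, total 1881.
Reworking the packing: 2×honey loops + fruit rings + muesli mix uses 137 cm and improves the total to 1972.
No other feasible combination exceeds 1972.

1972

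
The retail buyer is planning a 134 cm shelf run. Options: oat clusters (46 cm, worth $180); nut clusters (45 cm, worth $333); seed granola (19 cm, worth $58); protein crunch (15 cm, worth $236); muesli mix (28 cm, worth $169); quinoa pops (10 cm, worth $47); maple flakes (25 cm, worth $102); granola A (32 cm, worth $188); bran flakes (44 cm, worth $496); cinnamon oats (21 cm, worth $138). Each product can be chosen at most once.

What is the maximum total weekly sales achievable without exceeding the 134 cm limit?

1234

By weekly sales per cm: protein crunch 15.73, bran flakes 11.27, nut clusters 7.40 lead.
The ratio heuristic lands on nut clusters + protein crunch + bran flakes + cinnamon oats (1203) but leaves 9 cm idle.
Replace cinnamon oats with muesli mix: the trade gains 31 net, giving 1234 at 132 cm.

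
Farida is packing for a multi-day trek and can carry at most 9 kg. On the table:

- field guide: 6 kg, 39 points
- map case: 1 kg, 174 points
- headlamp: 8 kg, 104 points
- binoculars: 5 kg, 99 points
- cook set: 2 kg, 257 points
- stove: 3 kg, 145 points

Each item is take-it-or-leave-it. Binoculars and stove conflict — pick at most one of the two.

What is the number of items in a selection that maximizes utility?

3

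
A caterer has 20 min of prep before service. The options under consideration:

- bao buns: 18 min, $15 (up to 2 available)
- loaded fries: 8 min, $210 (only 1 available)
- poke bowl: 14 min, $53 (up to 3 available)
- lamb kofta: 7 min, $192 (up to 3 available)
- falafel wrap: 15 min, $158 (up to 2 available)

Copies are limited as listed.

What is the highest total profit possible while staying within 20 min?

402

Density check — lamb kofta 27.43, loaded fries 26.25, falafel wrap 10.53 are the best per min.
Greedy by ratio would take 2×lamb kofta: 14 min used, total 384.
Replace lamb kofta with loaded fries: the trade gains 18 net, giving 402 at 15 min.
No other feasible combination exceeds 402.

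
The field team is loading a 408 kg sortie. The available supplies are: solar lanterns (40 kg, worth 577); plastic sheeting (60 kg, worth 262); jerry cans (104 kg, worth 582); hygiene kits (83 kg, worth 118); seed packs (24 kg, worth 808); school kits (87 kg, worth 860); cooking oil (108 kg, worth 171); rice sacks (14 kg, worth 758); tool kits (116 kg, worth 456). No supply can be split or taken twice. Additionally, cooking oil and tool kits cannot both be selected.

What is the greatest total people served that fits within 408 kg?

4041

The ratio heuristic lands on solar lanterns + plastic sheeting + jerry cans + seed packs + school kits + rice sacks (3847) but leaves 79 kg idle.
Dropping plastic sheeting frees 60 kg; slotting in tool kits (116 kg) lifts the total to 4041 at 385 kg.
Next best is solar lanterns + plastic sheeting + jerry cans + seed packs + school kits + rice sacks at 3847 (329 kg) — short by 194.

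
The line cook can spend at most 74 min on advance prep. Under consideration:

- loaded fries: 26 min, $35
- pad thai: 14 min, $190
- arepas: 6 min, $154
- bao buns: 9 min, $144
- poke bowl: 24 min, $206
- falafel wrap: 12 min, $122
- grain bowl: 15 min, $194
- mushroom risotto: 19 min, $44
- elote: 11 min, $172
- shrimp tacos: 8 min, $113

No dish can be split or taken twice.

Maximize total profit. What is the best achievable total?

By profit per min: arepas 25.67, bao buns 16.00, elote 15.64 lead.
Greedy by ratio would take pad thai + arepas + bao buns + grain bowl + elote + shrimp tacos: 63 min used, total 967.
Dropping pad thai frees 14 min; slotting in poke bowl (24 min) lifts the total to 983 at 73 min.
No other feasible combination exceeds 983.

983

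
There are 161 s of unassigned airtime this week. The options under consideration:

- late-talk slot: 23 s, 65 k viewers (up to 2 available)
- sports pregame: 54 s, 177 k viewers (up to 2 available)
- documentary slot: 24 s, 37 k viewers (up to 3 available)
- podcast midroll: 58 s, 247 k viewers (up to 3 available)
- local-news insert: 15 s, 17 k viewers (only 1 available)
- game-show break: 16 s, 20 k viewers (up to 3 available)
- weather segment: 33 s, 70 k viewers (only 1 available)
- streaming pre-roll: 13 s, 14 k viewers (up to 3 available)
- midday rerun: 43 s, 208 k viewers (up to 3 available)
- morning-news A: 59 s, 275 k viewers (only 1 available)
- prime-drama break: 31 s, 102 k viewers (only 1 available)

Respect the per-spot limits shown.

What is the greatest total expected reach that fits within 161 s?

730

The ratio heuristic lands on 3×midday rerun + prime-drama break (726) but leaves 1 s idle.
The 117 s tied up in 2×midday rerun and prime-drama break is better spent on podcast midroll + morning-news A — total rises to 730 (160 s).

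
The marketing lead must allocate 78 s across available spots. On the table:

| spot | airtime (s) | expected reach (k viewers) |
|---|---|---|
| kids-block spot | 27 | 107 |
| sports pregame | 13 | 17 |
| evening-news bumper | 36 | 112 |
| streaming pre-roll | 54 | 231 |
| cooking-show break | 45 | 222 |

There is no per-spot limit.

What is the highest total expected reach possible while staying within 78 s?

329

The ratio ordering already packs tightly: kids-block spot + cooking-show break, 72 s, 329.
Nothing else within 78 s beats 329.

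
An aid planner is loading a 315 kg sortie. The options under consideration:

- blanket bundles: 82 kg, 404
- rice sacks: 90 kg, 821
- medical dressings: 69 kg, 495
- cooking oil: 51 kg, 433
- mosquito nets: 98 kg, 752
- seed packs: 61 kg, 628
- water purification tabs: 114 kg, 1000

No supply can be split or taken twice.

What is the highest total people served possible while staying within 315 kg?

2634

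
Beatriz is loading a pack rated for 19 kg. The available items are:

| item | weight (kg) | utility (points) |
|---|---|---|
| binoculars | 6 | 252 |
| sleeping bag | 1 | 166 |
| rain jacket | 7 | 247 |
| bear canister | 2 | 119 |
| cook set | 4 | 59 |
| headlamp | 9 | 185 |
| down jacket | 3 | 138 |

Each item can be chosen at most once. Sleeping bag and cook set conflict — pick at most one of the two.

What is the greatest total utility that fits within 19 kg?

Binoculars + sleeping bag + rain jacket + bear canister + down jacket uses 19 of the 19 kg and totals 922.
Next best is binoculars + sleeping bag + rain jacket + down jacket at 803 (17 kg) — short by 119.

922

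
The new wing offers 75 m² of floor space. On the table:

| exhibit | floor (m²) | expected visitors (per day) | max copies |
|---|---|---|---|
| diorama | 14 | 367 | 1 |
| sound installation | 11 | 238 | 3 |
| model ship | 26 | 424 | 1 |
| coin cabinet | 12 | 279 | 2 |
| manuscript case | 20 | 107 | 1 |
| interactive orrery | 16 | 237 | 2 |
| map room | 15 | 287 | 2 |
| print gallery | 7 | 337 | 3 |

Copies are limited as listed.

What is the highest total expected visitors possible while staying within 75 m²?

Ranking by ratio (expected visitors/m²): print gallery 48.14, diorama 26.21, coin cabinet 23.25.
The ratio heuristic lands on diorama + sound installation + 2×coin cabinet + 3×print gallery (2174) but leaves 5 m² idle.
Dropping sound installation frees 11 m²; slotting in map room (15 m²) lifts the total to 2223 at 74 m².

2223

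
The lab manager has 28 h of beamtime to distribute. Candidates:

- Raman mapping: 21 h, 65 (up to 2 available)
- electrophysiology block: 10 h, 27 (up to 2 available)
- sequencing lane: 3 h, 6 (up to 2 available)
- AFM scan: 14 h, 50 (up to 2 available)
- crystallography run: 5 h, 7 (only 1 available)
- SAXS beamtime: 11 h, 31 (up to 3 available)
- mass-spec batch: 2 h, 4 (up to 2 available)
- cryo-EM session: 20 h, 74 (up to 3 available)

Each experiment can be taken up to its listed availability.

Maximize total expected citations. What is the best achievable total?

100

Greedy by ratio would take 2×sequencing lane + mass-spec batch + cryo-EM session: 28 h used, total 90.
Dropping 2×sequencing lane and mass-spec batch and cryo-EM session frees 28 h; slotting in 2×AFM scan (28 h) lifts the total to 100 at 28 h.
That's the maximum — no swap from here does better than 100.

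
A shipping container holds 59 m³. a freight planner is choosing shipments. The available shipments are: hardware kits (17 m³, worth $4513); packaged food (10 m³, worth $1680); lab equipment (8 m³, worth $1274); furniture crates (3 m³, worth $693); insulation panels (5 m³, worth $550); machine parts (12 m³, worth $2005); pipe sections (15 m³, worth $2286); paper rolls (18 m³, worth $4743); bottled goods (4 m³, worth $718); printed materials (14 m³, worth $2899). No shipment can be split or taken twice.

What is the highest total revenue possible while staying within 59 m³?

Filling by ratio: hardware kits + furniture crates + paper rolls + bottled goods + printed materials for 13566, with 3 m³ left unused.
Replace furniture crates and bottled goods with packaged food: the trade gains 269 net, giving 13835 at 59 m³.
Runner-up hardware kits + furniture crates + paper rolls + bottled goods + printed materials tops out at 13566.

13835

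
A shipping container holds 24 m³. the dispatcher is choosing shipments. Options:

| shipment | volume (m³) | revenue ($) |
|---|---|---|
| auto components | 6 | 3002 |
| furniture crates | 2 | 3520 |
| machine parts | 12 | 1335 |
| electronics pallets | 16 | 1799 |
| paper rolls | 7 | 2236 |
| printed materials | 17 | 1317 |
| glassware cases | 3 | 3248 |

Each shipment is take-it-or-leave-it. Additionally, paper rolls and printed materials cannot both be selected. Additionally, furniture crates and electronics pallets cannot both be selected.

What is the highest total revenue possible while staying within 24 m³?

Auto components + furniture crates + paper rolls + glassware cases uses 18 of the 24 m³ and totals 12006.
That's the maximum — no feasible swap from here does better than 12006.

12006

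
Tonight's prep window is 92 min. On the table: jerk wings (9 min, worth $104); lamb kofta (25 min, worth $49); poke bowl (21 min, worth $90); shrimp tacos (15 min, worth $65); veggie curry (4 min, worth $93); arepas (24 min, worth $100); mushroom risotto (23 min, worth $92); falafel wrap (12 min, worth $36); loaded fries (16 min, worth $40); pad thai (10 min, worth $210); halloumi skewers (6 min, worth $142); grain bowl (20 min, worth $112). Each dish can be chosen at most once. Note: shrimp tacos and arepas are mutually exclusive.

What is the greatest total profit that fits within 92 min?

818

A density-first pass picks jerk wings + poke bowl + shrimp tacos + veggie curry + pad thai + halloumi skewers + grain bowl — 816 at 85 min.
Replace poke bowl with mushroom risotto: the trade gains 2 net, giving 818 at 87 min.
Runner-up jerk wings + poke bowl + shrimp tacos + veggie curry + pad thai + halloumi skewers + grain bowl tops out at 816.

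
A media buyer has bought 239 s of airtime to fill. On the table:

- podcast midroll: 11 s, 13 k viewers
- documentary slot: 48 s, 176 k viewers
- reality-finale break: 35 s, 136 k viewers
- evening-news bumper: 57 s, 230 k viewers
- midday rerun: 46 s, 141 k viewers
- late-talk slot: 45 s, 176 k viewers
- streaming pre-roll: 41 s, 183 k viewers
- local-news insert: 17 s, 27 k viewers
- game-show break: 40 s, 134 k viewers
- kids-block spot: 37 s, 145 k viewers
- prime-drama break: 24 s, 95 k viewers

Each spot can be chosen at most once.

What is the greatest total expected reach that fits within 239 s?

965

Best packing: reality-finale break + evening-news bumper + late-talk slot + streaming pre-roll + kids-block spot + prime-drama break — 239 s, 965 total.
Next best is podcast midroll + documentary slot + evening-news bumper + late-talk slot + streaming pre-roll + kids-block spot at 923 (239 s) — short by 42.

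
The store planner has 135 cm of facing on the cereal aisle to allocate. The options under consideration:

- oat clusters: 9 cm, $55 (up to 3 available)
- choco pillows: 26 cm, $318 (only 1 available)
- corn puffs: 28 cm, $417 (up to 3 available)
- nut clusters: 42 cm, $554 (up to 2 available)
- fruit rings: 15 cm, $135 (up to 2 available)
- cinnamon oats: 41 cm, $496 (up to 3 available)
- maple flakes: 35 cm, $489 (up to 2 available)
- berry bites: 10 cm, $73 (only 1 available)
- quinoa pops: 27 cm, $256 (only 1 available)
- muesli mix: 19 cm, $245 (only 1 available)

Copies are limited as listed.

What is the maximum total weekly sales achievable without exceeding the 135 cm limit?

Taking the top-ratio products first gives 3×corn puffs + fruit rings + maple flakes for 1875 (134 cm).
Replace corn puffs and fruit rings with nut clusters: the trade gains 2 net, giving 1877 at 133 cm.
No other feasible combination exceeds 1877.

1877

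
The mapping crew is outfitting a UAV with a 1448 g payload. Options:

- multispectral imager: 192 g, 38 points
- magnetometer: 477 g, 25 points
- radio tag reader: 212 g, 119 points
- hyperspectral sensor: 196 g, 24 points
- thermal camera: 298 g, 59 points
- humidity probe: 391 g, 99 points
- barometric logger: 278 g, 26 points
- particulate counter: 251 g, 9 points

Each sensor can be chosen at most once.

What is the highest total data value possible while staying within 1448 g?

341

Ranking by ratio (data value/g): radio tag reader 0.56, humidity probe 0.25, thermal camera 0.20, multispectral imager 0.20.
The ratio heuristic lands on multispectral imager + radio tag reader + hyperspectral sensor + thermal camera + humidity probe (339) but leaves 159 g idle.
Dropping hyperspectral sensor frees 196 g; slotting in barometric logger (278 g) lifts the total to 341 at 1371 g.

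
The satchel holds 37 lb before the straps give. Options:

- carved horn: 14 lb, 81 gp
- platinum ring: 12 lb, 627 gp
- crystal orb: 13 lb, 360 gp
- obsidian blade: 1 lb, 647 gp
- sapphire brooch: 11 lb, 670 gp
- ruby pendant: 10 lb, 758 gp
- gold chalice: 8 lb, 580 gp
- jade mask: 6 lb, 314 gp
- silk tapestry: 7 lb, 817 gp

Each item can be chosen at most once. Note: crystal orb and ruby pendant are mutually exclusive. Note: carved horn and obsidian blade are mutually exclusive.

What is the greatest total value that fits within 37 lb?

3472

Obsidian blade + sapphire brooch + ruby pendant + gold chalice + silk tapestry uses 37 of the 37 lb and totals 3472.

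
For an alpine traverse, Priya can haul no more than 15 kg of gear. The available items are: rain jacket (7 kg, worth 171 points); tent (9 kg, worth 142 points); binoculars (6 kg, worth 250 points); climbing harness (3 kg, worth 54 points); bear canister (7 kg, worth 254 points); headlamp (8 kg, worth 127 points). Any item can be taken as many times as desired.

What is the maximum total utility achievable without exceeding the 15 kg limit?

554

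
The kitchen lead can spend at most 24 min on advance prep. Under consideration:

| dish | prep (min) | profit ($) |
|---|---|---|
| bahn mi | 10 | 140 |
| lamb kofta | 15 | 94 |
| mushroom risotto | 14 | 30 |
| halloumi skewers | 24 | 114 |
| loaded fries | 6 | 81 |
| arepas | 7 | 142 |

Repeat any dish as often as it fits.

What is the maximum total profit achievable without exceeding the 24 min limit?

426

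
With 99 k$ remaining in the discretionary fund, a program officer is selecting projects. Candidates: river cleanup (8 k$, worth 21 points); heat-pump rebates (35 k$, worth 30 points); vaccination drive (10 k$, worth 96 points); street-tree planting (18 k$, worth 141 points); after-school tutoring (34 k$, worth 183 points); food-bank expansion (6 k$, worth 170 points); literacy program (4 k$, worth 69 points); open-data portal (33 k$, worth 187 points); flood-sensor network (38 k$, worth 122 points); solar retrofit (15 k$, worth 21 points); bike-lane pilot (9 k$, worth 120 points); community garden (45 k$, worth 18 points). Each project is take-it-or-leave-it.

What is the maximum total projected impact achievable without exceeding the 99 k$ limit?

825

Density check — food-bank expansion 28.33, literacy program 17.25, bike-lane pilot 13.33, vaccination drive 9.60 are the best per k$.
A density-first pass picks river cleanup + vaccination drive + street-tree planting + food-bank expansion + literacy program + open-data portal + bike-lane pilot — 804 at 88 k$.
Replace river cleanup and street-tree planting with after-school tutoring: the trade gains 21 net, giving 825 at 96 k$.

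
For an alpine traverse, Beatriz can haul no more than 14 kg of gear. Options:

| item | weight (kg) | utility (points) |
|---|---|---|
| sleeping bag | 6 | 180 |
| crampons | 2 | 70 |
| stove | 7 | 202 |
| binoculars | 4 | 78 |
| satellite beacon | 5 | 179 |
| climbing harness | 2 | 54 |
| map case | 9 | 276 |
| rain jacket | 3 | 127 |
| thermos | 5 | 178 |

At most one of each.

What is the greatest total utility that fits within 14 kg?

486

Taking the top-ratio items first gives satellite beacon + rain jacket + thermos for 484 (13 kg).
Replace thermos with sleeping bag: the trade gains 2 net, giving 486 at 14 kg.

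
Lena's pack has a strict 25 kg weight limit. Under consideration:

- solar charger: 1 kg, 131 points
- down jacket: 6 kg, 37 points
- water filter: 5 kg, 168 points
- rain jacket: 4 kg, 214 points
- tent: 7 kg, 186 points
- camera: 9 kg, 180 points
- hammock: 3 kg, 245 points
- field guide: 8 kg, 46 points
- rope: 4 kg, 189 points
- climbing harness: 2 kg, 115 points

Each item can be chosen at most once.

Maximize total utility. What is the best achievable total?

By utility per kg: solar charger 131.00, hammock 81.67, climbing harness 57.50 lead.
Taking the top-ratio items first gives solar charger + down jacket + water filter + rain jacket + hammock + rope + climbing harness for 1099 (25 kg).
Replace down jacket and climbing harness with tent: the trade gains 34 net, giving 1133 at 24 kg.
Runner-up water filter + rain jacket + tent + hammock + rope + climbing harness tops out at 1117.

1133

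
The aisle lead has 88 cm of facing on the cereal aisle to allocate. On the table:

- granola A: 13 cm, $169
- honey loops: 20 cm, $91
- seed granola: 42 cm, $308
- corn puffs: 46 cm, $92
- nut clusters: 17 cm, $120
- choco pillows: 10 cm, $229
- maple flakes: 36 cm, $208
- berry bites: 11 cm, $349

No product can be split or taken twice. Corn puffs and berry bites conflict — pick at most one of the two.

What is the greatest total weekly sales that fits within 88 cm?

Density check — berry bites 31.73, choco pillows 22.90, granola A 13.00, seed granola 7.33 are the best per cm.
Greedy by ratio would take granola A + seed granola + choco pillows + berry bites: 76 cm used, total 1055.
Dropping seed granola frees 42 cm; slotting in nut clusters + maple flakes (53 cm) lifts the total to 1075 at 87 cm.
An exhaustive check of the 256 subsets confirms 1075.

1075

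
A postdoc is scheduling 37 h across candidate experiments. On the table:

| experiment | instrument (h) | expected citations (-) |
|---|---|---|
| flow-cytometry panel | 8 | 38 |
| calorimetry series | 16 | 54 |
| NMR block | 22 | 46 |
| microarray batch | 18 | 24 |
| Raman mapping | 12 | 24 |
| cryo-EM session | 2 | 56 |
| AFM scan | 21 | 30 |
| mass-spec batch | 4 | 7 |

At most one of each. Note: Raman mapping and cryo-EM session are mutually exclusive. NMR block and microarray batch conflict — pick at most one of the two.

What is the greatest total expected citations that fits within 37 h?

The ratio ordering already packs tightly: flow-cytometry panel + calorimetry series + cryo-EM session + mass-spec batch, 30 h, 155.

155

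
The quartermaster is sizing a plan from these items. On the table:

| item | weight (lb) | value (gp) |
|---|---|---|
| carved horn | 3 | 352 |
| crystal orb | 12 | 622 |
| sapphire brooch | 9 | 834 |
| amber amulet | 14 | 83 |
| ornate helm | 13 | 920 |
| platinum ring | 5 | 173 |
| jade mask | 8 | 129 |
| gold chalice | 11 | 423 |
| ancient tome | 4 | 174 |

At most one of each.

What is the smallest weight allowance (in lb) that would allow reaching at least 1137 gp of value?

12

Minimise lb subject to total value ≥ 1137.
Taking carved horn + sapphire brooch gives 1186 (≥ 1137) for 12 lb.
Below 12 lb the best achievable stays under 1137.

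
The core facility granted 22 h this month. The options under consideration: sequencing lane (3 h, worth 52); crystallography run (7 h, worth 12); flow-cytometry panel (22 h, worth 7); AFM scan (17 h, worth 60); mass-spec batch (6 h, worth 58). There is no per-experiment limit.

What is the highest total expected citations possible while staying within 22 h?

7×sequencing lane uses 21 of the 22 h and totals 364.
No other feasible combination exceeds 364.

364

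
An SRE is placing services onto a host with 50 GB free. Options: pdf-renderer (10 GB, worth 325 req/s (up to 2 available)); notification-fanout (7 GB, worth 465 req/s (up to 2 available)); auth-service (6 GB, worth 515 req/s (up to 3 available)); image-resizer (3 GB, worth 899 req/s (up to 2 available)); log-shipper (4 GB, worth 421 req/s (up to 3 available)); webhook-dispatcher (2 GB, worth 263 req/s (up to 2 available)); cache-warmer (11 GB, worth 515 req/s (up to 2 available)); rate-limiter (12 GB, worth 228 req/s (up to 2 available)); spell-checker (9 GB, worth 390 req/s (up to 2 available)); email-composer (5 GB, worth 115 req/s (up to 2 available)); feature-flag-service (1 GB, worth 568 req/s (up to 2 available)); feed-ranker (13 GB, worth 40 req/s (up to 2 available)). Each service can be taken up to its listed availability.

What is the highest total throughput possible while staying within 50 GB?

6733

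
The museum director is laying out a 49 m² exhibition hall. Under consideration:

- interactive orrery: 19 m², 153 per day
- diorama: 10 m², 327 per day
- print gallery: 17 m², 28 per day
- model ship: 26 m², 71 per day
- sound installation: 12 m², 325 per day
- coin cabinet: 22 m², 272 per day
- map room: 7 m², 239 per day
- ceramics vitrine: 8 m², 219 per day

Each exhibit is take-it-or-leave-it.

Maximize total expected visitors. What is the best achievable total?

1110

The ratio ordering already packs tightly: diorama + sound installation + map room + ceramics vitrine, 37 m², 1110.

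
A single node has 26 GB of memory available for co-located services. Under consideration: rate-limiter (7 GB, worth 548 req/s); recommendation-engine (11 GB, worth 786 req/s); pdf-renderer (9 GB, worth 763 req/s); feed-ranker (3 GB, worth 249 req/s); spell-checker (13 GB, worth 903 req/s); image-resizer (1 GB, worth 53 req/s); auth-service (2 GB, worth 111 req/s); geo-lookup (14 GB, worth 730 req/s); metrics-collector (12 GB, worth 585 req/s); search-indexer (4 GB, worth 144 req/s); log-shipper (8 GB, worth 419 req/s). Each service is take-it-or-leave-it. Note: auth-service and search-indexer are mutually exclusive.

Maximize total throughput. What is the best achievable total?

1968

Ranking by ratio (throughput/GB): pdf-renderer 84.78, feed-ranker 83.00, rate-limiter 78.29.
Taking pdf-renderer + feed-ranker + spell-checker + image-resizer: 26 GB used, 1968 in throughput.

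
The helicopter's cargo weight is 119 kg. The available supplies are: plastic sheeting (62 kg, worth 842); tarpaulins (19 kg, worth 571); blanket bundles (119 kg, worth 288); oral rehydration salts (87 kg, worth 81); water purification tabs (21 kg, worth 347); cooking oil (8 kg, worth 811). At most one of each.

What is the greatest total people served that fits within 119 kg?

Best packing: plastic sheeting + tarpaulins + water purification tabs + cooking oil — 110 kg, 2571 total.
Runner-up plastic sheeting + tarpaulins + cooking oil tops out at 2224.

2571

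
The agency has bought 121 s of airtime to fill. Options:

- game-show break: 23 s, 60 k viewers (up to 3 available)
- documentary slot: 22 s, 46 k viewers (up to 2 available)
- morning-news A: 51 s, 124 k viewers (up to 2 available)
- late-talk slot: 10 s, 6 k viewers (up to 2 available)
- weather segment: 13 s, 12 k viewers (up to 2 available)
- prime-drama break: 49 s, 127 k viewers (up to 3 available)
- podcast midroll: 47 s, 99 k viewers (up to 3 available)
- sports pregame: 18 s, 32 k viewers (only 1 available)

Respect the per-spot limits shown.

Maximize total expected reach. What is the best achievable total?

314

Ranking by ratio (expected reach/s): game-show break 2.61, prime-drama break 2.59, morning-news A 2.43.
Filling by ratio: 3×game-show break + prime-drama break for 307, with 3 s left unused.
Replace 2×game-show break with prime-drama break: the trade gains 7 net, giving 314 at 121 s.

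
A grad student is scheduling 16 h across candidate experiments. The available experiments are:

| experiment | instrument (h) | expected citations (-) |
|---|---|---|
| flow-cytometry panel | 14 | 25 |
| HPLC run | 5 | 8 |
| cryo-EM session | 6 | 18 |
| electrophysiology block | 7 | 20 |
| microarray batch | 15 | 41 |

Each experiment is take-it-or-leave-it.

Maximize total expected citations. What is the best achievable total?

41

The ratio heuristic lands on cryo-EM session + electrophysiology block (38) but leaves 3 h idle.
Replace cryo-EM session and electrophysiology block with microarray batch: the trade gains 3 net, giving 41 at 15 h.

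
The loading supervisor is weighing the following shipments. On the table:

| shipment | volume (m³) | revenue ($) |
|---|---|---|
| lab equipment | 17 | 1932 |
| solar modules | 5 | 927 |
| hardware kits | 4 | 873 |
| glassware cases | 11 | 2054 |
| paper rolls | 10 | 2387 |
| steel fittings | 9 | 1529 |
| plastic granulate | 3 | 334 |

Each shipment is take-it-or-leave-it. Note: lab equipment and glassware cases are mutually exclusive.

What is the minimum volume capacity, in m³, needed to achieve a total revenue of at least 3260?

Look for the lowest-volume combination reaching 3260.
Taking hardware kits + paper rolls gives 3260 (≥ 3260) for 14 m³.
Any bundle with less than 14 m³ falls short of 3260.

14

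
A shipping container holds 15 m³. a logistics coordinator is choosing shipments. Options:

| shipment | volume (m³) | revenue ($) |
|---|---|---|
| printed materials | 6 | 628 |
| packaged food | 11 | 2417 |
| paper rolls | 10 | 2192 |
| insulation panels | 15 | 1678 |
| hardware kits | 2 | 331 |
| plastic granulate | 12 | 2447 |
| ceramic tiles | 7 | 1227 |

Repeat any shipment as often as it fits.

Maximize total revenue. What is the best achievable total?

3079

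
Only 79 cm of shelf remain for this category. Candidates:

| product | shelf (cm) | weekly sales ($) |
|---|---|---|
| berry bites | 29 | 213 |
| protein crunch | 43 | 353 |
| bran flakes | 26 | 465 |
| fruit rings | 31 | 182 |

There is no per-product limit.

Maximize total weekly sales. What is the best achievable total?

Taking 3×bran flakes: 78 cm used, 1395 in weekly sales.
That's the maximum — no swap from here does better than 1395.

1395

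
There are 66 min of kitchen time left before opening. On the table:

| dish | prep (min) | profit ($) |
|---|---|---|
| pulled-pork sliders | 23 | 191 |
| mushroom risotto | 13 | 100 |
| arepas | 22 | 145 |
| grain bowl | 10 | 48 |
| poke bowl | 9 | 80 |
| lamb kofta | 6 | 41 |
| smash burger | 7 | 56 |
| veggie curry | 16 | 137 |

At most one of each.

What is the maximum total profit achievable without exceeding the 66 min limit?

Density check — poke bowl 8.89, veggie curry 8.56, pulled-pork sliders 8.30, smash burger 8.00 are the best per min.
A density-first pass picks pulled-pork sliders + poke bowl + lamb kofta + smash burger + veggie curry — 505 at 61 min.
The 9 min tied up in poke bowl is better spent on mushroom risotto — total rises to 525 (65 min).
That's the maximum — no swap from here does better than 525.

525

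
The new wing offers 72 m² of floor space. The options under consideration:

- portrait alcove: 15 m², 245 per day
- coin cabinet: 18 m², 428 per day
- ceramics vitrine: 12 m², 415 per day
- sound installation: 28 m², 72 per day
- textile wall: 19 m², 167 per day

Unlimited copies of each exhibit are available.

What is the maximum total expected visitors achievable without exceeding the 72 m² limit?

2490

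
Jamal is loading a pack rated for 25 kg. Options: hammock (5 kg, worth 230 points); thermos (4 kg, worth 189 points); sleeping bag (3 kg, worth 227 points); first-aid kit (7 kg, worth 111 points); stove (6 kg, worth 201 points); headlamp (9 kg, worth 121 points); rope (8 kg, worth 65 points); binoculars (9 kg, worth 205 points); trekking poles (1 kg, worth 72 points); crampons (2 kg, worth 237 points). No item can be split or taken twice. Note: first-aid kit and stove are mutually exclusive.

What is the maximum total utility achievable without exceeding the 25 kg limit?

1160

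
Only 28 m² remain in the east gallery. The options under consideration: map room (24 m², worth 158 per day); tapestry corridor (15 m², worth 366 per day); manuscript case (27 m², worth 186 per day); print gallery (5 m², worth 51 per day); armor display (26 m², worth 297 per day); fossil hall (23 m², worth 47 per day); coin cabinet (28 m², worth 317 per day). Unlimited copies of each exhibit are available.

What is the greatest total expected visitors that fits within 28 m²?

Density check — tapestry corridor 24.40, armor display 11.42, coin cabinet 11.32, print gallery 10.20 are the best per m².
Tapestry corridor + 2×print gallery uses 25 of the 28 m² and totals 468.

468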